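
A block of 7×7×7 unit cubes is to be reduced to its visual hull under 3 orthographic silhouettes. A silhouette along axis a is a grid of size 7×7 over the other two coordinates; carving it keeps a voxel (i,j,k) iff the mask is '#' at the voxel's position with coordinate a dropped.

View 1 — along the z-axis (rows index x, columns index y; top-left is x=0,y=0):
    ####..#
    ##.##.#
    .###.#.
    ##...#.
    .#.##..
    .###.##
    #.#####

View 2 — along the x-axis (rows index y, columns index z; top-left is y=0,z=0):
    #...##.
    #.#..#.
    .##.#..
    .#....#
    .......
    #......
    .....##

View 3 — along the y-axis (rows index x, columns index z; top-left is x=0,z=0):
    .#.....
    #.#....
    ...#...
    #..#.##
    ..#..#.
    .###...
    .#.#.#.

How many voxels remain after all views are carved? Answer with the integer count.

remaining voxels: 20

initial block: 7^3 = 343
after view 1 [z-axis, 31 of 49 cells solid] → remaining = 217
after view 2 [x-axis, 14 of 49 cells solid] → remaining = 66
after view 3 [y-axis, 16 of 49 cells solid] → remaining = 20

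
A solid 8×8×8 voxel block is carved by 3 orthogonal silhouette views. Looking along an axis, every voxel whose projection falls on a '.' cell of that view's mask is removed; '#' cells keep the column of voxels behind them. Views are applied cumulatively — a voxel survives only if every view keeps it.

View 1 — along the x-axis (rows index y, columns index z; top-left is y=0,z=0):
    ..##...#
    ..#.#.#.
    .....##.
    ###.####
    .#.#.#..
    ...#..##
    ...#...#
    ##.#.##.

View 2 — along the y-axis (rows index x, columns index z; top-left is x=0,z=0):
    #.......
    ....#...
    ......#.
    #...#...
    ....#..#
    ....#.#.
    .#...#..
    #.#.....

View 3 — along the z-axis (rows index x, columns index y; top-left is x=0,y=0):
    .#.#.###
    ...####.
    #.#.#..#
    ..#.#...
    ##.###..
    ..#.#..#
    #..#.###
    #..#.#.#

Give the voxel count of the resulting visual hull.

|visual hull| = 20

before carving: 512 voxels (8×8×8)
[1] x-view keeps 28 columns → grid now 224
[2] y-view keeps 13 columns → grid now 38
[3] z-view keeps 32 columns → grid now 20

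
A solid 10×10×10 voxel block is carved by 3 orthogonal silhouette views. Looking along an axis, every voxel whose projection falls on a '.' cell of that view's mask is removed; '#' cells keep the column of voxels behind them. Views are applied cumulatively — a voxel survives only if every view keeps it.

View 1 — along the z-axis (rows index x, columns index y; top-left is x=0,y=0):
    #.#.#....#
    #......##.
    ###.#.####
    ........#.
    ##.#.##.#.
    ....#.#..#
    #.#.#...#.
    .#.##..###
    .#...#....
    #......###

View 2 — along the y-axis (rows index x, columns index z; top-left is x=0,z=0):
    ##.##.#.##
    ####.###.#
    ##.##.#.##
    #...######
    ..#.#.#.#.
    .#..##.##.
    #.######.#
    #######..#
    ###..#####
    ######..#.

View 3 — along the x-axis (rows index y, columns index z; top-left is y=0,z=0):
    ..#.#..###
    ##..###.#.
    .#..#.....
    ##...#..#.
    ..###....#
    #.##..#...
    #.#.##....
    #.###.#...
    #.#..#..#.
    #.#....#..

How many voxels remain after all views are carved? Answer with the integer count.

voxel count = 116

start: 10×10×10 = 1000 voxels
step 1: project along z, AND mask (41/100) → |grid| = 410
step 2: project along y, AND mask (69/100) → |grid| = 278
step 3: project along x, AND mask (41/100) → |grid| = 116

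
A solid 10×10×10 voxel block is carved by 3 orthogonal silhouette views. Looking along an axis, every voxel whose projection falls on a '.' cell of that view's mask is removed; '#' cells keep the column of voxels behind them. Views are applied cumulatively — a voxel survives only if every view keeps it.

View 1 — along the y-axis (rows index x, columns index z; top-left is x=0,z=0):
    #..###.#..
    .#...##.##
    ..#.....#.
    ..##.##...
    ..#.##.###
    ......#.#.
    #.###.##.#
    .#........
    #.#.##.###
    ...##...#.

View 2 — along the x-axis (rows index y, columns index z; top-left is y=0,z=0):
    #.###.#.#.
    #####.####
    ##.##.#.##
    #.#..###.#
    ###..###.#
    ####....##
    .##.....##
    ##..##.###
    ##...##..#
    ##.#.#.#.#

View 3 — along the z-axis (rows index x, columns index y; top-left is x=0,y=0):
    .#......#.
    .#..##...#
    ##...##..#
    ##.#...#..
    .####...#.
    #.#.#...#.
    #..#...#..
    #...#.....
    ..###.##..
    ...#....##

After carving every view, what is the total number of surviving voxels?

101 voxels

full grid |V| = 1000
  1. axis=1 (XZ plane), |mask|=42  ⇒  voxels=420
  2. axis=0 (YZ plane), |mask|=63  ⇒  voxels=254
  3. axis=2 (XY plane), |mask|=37  ⇒  voxels=101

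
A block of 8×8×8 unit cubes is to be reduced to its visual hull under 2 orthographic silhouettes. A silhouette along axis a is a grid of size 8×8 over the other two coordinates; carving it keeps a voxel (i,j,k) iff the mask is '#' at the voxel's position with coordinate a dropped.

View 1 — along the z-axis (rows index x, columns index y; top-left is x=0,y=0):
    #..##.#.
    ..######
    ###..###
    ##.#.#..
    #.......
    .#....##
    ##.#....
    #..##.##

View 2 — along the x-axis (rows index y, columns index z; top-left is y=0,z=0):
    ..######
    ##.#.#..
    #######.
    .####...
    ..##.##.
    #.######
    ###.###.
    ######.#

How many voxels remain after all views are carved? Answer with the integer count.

|visual hull| = 177

start: 8×8×8 = 512 voxels
[1] z-view keeps 32 columns → grid now 256
[2] x-view keeps 45 columns → grid now 177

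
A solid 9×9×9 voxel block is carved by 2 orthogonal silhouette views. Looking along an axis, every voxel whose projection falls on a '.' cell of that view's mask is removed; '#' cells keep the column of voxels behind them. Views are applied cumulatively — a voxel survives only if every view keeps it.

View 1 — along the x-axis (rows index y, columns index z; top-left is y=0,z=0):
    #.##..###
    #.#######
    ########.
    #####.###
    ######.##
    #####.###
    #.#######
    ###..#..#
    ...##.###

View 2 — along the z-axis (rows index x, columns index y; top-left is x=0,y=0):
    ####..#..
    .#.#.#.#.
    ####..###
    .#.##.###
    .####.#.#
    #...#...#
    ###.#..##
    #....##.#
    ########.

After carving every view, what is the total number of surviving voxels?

|visual hull| = 347

start: 9×9×9 = 729 voxels
  1. axis=0 (YZ plane), |mask|=64  ⇒  voxels=576
  2. axis=2 (XY plane), |mask|=49  ⇒  voxels=347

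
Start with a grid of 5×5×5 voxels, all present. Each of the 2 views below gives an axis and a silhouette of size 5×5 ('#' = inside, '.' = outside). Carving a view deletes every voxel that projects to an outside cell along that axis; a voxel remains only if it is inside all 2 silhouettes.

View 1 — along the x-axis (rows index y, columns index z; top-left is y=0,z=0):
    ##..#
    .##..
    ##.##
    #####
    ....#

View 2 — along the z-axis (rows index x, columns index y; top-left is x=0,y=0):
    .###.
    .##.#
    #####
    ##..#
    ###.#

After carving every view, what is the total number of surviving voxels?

|visual hull| = 49

start: 5×5×5 = 125 voxels
carve view 1 (along x, YZ-mask fill 15/25): 75 voxels remain
carve view 2 (along z, XY-mask fill 18/25): 49 voxels remain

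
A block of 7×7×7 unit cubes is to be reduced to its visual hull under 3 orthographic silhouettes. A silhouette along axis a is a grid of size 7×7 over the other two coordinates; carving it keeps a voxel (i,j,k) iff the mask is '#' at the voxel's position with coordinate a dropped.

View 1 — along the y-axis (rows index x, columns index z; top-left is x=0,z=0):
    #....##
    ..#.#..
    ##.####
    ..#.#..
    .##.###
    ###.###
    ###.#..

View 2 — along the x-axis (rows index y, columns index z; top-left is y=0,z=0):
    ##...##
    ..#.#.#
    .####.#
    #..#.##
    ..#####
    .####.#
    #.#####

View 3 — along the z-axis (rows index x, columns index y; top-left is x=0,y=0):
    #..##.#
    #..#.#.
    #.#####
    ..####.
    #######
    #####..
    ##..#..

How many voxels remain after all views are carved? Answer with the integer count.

initial block: 7^3 = 343
after view 1 [y-axis, 28 of 49 cells solid] → remaining = 196
after view 2 [x-axis, 32 of 49 cells solid] → remaining = 128
after view 3 [z-axis, 32 of 49 cells solid] → remaining = 92

remaining voxels: 92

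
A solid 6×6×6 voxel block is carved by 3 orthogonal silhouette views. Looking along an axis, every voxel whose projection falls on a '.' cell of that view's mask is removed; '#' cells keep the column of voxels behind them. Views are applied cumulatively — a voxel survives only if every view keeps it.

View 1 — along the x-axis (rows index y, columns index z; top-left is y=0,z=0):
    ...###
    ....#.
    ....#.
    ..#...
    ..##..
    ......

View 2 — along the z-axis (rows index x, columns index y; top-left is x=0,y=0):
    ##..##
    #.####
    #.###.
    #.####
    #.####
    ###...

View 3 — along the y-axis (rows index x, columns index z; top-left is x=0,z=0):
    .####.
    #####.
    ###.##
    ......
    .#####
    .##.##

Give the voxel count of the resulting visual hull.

27 voxels

full grid |V| = 216
after view 1 [x-axis, 8 of 36 cells solid] → remaining = 48
after view 2 [z-axis, 26 of 36 cells solid] → remaining = 39
after view 3 [y-axis, 23 of 36 cells solid] → remaining = 27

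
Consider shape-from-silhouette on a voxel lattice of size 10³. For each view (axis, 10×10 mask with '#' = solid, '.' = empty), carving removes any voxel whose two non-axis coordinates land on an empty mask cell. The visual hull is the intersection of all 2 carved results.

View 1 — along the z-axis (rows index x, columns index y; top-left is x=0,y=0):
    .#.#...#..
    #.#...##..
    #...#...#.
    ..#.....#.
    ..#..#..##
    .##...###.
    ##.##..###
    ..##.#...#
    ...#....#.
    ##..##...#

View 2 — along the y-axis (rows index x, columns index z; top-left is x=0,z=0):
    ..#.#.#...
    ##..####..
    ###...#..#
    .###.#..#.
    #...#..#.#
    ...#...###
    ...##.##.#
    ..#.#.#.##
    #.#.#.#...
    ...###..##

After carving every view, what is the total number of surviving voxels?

full grid |V| = 1000
V1 z: intersect with XY mask (39 set) -- 390 left
V2 y: intersect with XZ mask (46 set) -- 182 left

182 voxels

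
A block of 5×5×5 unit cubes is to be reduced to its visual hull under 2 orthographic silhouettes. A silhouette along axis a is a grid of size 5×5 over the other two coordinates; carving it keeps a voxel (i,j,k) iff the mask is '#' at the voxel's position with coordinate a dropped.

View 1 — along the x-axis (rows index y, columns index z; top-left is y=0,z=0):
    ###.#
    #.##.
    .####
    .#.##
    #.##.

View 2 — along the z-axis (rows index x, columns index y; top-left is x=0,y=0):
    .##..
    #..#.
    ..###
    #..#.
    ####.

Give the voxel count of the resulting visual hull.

voxel count = 45

start: 5×5×5 = 125 voxels
step 1: project along x, AND mask (17/25) → |grid| = 85
step 2: project along z, AND mask (13/25) → |grid| = 45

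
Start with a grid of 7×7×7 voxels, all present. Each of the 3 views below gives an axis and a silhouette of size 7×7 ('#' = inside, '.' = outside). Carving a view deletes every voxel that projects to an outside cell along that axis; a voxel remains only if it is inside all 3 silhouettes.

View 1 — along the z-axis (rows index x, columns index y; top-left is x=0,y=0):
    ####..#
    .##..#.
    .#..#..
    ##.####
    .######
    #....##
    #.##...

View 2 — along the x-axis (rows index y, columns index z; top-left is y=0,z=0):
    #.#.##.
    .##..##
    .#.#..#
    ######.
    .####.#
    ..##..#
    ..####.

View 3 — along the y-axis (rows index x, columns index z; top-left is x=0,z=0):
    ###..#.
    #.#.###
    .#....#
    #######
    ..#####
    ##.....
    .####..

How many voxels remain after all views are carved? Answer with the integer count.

full grid |V| = 343
  1. axis=2 (XY plane), |mask|=28  ⇒  voxels=196
  2. axis=0 (YZ plane), |mask|=29  ⇒  voxels=115
  3. axis=1 (XZ plane), |mask|=29  ⇒  voxels=78

voxel count = 78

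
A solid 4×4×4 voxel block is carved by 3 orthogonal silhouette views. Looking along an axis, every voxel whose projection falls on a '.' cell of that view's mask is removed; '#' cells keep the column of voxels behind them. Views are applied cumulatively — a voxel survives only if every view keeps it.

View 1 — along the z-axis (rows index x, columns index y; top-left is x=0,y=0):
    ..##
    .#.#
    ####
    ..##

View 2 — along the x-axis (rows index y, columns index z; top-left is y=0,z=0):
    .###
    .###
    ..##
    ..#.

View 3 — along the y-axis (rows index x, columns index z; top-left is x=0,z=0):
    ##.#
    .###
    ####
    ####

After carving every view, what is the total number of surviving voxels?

before carving: 64 voxels (4×4×4)
[1] z-view keeps 10 columns → grid now 40
[2] x-view keeps 9 columns → grid now 19
[3] y-view keeps 14 columns → grid now 17

voxel count = 17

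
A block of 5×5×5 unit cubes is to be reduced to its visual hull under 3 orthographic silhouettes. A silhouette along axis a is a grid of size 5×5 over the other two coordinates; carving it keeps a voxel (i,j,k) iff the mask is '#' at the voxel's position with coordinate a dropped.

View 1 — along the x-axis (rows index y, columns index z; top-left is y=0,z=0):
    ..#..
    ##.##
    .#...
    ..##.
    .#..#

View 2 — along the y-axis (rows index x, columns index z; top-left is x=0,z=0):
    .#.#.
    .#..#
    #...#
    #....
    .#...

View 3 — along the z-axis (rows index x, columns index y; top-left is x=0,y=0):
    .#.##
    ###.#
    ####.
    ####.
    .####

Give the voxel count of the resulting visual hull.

full grid |V| = 125
after view 1 [x-axis, 10 of 25 cells solid] → remaining = 50
after view 2 [y-axis, 8 of 25 cells solid] → remaining = 17
after view 3 [z-axis, 19 of 25 cells solid] → remaining = 15

voxel count = 15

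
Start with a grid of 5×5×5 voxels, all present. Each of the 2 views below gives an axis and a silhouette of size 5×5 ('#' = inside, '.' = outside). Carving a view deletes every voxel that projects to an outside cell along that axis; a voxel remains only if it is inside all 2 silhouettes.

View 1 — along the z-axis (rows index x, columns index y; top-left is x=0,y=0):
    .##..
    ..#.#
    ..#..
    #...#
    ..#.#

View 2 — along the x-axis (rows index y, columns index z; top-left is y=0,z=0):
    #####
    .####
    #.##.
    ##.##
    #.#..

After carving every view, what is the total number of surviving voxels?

full grid |V| = 125
  1. axis=2 (XY plane), |mask|=9  ⇒  voxels=45
  2. axis=0 (YZ plane), |mask|=18  ⇒  voxels=27

|visual hull| = 27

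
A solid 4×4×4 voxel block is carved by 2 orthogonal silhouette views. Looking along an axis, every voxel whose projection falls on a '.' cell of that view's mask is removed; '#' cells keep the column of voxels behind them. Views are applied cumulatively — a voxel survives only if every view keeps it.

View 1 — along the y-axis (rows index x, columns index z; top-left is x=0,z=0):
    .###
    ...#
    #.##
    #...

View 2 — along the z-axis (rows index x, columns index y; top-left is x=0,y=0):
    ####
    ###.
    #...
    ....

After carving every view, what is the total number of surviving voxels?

start: 4×4×4 = 64 voxels
step 1: project along y, AND mask (8/16) → |grid| = 32
step 2: project along z, AND mask (8/16) → |grid| = 18

18 voxels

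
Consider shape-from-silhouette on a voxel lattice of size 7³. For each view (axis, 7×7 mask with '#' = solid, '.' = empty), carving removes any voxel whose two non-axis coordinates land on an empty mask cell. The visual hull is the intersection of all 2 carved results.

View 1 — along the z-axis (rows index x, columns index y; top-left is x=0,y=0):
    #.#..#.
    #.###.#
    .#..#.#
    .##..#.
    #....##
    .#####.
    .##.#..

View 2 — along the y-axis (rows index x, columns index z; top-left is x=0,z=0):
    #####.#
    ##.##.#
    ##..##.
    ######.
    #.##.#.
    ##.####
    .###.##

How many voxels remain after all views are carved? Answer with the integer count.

|visual hull| = 130

full grid |V| = 343
V1 z: intersect with XY mask (25 set) -- 175 left
V2 y: intersect with XZ mask (36 set) -- 130 left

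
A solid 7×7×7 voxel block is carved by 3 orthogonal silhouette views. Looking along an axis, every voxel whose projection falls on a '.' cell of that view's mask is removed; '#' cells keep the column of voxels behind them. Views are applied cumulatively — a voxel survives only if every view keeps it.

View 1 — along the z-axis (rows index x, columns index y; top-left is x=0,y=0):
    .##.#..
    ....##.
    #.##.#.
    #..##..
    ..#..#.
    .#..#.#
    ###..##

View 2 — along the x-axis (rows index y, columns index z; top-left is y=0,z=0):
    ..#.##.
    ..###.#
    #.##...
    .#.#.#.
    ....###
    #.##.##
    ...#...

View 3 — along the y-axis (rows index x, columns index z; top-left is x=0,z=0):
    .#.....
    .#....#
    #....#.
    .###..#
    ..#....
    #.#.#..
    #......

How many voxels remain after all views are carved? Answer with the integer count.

start: 7×7×7 = 343 voxels
V1 z: intersect with XY mask (22 set) -- 154 left
V2 x: intersect with YZ mask (22 set) -- 73 left
V3 y: intersect with XZ mask (14 set) -- 18 left

voxel count = 18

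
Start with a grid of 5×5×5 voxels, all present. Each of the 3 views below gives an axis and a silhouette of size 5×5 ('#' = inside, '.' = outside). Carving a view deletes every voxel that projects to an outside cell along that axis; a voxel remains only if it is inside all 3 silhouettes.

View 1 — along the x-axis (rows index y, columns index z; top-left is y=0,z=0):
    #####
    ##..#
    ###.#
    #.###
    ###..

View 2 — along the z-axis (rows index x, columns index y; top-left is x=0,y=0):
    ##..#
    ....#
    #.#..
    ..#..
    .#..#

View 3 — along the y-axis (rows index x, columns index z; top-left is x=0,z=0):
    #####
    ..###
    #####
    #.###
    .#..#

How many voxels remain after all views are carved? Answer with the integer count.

remaining voxels: 27

initial block: 5^3 = 125
carve view 1 (along x, YZ-mask fill 19/25): 95 voxels remain
carve view 2 (along z, XY-mask fill 9/25): 33 voxels remain
carve view 3 (along y, XZ-mask fill 19/25): 27 voxels remain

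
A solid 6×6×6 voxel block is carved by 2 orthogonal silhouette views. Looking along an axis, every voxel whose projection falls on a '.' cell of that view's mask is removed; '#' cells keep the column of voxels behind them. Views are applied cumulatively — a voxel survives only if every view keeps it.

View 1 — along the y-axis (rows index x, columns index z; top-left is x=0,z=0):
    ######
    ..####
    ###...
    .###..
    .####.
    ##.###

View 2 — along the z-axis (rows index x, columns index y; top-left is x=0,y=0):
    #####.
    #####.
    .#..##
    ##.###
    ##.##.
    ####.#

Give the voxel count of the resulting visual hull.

115 voxels

initial block: 6^3 = 216
carve view 1 (along y, XZ-mask fill 25/36): 150 voxels remain
carve view 2 (along z, XY-mask fill 27/36): 115 voxels remain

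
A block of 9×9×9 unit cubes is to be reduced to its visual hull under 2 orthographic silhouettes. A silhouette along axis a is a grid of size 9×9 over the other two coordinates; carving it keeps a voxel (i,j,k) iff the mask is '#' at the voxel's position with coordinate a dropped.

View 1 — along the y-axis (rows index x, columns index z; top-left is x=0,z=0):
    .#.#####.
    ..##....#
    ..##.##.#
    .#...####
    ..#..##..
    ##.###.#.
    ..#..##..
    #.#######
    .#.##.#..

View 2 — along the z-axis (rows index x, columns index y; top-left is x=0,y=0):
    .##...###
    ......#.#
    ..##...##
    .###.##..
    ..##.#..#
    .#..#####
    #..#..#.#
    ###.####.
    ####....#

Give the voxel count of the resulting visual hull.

initial block: 9^3 = 729
carve view 1 (along y, XZ-mask fill 43/81): 387 voxels remain
carve view 2 (along z, XY-mask fill 42/81): 217 voxels remain

remaining voxels: 217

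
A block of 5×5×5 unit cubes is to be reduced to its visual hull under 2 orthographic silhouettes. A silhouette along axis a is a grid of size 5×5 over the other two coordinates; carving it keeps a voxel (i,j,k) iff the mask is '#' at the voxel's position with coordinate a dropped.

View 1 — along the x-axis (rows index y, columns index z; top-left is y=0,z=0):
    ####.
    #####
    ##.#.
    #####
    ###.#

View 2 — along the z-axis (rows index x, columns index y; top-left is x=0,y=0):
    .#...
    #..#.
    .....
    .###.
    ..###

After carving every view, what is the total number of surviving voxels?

before carving: 125 voxels (5×5×5)
  1. axis=0 (YZ plane), |mask|=21  ⇒  voxels=105
  2. axis=2 (XY plane), |mask|=9  ⇒  voxels=39

remaining voxels: 39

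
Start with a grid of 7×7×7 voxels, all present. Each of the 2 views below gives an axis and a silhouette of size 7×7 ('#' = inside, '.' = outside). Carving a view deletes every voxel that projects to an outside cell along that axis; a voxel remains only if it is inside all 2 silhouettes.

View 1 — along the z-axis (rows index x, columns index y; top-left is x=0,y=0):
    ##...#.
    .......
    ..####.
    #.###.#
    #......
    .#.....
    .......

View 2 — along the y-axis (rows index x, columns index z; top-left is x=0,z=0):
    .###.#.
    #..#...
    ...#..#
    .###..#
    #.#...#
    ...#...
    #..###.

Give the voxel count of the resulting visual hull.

before carving: 343 voxels (7×7×7)
  1. axis=2 (XY plane), |mask|=14  ⇒  voxels=98
  2. axis=1 (XZ plane), |mask|=20  ⇒  voxels=44

|visual hull| = 44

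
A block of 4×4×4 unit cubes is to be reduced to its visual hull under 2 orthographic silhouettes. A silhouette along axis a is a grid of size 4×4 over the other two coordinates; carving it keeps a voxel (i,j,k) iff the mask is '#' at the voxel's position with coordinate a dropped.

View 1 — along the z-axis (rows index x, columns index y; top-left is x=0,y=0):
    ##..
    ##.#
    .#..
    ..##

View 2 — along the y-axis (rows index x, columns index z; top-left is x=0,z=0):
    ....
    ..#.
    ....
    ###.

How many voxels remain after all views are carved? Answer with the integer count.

|visual hull| = 9

initial block: 4^3 = 64
after view 1 [z-axis, 8 of 16 cells solid] → remaining = 32
after view 2 [y-axis, 4 of 16 cells solid] → remaining = 9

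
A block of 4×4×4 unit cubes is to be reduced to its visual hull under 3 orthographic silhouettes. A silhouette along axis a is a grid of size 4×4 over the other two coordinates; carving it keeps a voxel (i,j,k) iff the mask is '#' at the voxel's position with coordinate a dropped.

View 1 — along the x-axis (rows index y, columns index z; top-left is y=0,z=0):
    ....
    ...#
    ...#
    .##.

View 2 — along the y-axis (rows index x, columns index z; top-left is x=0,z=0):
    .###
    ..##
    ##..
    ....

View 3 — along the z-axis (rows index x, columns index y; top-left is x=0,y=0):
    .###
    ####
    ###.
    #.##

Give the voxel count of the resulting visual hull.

7 voxels

full grid |V| = 64
carve view 1 (along x, YZ-mask fill 4/16): 16 voxels remain
carve view 2 (along y, XZ-mask fill 7/16): 8 voxels remain
carve view 3 (along z, XY-mask fill 13/16): 7 voxels remain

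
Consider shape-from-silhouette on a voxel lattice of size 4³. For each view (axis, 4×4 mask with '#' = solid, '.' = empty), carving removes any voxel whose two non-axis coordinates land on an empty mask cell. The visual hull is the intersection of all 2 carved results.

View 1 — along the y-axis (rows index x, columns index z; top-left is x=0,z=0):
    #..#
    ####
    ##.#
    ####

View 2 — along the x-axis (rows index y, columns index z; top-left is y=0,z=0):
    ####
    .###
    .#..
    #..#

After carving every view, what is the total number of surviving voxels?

remaining voxels: 33

start: 4×4×4 = 64 voxels
after view 1 [y-axis, 13 of 16 cells solid] → remaining = 52
after view 2 [x-axis, 10 of 16 cells solid] → remaining = 33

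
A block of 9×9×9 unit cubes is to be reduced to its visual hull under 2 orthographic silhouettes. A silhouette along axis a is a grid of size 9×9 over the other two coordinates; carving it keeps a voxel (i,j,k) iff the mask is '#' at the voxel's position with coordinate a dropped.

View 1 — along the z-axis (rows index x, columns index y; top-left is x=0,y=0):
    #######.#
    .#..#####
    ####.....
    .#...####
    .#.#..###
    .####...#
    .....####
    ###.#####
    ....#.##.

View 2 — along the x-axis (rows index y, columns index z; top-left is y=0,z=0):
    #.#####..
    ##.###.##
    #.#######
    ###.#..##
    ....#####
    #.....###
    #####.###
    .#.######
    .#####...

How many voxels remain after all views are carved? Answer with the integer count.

full grid |V| = 729
[1] z-view keeps 48 columns → grid now 432
[2] x-view keeps 56 columns → grid now 301

301 voxels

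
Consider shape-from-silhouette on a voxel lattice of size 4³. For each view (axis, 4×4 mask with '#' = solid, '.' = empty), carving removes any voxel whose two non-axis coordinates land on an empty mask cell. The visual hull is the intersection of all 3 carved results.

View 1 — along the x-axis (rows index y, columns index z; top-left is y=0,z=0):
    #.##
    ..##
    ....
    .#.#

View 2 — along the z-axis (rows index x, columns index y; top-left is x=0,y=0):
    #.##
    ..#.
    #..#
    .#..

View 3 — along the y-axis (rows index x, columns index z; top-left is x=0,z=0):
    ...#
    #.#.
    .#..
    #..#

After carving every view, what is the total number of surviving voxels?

|visual hull| = 4

initial block: 4^3 = 64
  1. axis=0 (YZ plane), |mask|=7  ⇒  voxels=28
  2. axis=2 (XY plane), |mask|=7  ⇒  voxels=12
  3. axis=1 (XZ plane), |mask|=6  ⇒  voxels=4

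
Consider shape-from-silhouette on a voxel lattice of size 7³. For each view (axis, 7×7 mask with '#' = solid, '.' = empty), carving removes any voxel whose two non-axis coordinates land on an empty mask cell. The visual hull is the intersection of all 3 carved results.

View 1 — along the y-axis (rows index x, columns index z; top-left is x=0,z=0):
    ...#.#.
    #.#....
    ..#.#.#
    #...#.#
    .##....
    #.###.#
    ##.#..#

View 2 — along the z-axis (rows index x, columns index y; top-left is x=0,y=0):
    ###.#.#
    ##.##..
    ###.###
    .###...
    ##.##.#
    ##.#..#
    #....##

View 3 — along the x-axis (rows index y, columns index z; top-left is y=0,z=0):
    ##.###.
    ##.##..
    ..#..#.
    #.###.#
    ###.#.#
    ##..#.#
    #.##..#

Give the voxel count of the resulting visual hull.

full grid |V| = 343
  1. axis=1 (XZ plane), |mask|=21  ⇒  voxels=147
  2. axis=2 (XY plane), |mask|=30  ⇒  voxels=87
  3. axis=0 (YZ plane), |mask|=29  ⇒  voxels=56

|visual hull| = 56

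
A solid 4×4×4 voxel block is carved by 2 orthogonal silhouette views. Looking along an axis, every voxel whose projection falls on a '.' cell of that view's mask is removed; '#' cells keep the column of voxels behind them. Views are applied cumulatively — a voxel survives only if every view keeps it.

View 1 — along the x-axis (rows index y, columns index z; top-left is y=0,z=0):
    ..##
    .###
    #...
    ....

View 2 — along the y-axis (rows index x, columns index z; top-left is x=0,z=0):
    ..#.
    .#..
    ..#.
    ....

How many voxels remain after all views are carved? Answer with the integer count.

5 voxels

start: 4×4×4 = 64 voxels
after view 1 [x-axis, 6 of 16 cells solid] → remaining = 24
after view 2 [y-axis, 3 of 16 cells solid] → remaining = 5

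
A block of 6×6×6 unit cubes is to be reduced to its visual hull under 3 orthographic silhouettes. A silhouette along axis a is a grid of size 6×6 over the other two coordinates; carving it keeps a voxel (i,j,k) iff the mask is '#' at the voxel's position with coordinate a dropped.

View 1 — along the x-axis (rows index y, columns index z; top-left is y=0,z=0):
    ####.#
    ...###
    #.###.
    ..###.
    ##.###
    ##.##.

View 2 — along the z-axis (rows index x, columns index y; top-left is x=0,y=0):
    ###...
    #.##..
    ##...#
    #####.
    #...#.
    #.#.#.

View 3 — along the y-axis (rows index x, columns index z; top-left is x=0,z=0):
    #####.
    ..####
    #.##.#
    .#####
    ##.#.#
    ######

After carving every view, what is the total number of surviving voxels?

66 voxels

initial block: 6^3 = 216
V1 x: intersect with YZ mask (24 set) -- 144 left
V2 z: intersect with XY mask (19 set) -- 80 left
V3 y: intersect with XZ mask (28 set) -- 66 left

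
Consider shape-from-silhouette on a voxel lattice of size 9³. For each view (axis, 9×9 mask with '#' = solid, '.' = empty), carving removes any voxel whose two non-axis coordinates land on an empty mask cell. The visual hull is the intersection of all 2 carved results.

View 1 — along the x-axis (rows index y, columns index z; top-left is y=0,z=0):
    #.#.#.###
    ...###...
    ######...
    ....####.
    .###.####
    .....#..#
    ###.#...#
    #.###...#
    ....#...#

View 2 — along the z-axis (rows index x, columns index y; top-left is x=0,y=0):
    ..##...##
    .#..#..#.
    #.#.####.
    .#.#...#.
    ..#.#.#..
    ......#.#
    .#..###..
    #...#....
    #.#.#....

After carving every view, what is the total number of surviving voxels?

voxel count = 149

before carving: 729 voxels (9×9×9)
carve view 1 (along x, YZ-mask fill 40/81): 360 voxels remain
carve view 2 (along z, XY-mask fill 30/81): 149 voxels remain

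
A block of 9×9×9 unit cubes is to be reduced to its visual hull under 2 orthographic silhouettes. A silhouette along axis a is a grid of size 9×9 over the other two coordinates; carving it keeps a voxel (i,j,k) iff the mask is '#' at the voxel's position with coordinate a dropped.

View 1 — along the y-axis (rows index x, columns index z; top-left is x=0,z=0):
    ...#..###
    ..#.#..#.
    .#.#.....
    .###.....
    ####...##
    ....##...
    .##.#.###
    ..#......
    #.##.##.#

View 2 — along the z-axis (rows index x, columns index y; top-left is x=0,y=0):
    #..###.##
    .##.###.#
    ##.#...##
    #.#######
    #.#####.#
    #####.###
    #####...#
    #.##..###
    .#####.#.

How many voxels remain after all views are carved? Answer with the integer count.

remaining voxels: 212

initial block: 9^3 = 729
after view 1 [y-axis, 33 of 81 cells solid] → remaining = 297
after view 2 [z-axis, 58 of 81 cells solid] → remaining = 212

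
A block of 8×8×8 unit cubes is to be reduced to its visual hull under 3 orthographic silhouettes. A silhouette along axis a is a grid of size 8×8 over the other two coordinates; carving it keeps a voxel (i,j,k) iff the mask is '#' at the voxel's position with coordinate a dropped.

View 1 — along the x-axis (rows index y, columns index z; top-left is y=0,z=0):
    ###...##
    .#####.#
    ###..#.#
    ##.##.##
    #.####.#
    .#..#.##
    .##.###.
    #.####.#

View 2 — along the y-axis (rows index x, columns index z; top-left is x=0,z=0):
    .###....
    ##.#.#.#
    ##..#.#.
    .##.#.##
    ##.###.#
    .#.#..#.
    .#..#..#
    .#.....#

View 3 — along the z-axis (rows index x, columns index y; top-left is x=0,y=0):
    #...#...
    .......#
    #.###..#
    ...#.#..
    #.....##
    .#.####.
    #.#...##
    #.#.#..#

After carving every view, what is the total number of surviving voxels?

64 voxels

start: 8×8×8 = 512 voxels
  1. axis=0 (YZ plane), |mask|=43  ⇒  voxels=344
  2. axis=1 (XZ plane), |mask|=31  ⇒  voxels=172
  3. axis=2 (XY plane), |mask|=26  ⇒  voxels=64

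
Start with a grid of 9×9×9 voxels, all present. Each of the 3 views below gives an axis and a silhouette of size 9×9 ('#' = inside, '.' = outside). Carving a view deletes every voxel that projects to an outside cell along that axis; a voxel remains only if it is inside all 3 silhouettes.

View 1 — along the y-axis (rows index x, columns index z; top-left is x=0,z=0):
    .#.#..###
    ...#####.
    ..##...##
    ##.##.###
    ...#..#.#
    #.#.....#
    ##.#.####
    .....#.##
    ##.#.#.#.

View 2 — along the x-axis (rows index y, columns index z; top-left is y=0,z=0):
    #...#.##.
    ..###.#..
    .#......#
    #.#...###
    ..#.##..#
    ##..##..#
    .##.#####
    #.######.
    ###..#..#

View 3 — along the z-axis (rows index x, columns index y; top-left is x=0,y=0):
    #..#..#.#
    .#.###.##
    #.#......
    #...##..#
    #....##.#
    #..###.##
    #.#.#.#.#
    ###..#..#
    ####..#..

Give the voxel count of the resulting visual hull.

remaining voxels: 90

before carving: 729 voxels (9×9×9)
[1] y-view keeps 42 columns → grid now 378
[2] x-view keeps 43 columns → grid now 189
[3] z-view keeps 41 columns → grid now 90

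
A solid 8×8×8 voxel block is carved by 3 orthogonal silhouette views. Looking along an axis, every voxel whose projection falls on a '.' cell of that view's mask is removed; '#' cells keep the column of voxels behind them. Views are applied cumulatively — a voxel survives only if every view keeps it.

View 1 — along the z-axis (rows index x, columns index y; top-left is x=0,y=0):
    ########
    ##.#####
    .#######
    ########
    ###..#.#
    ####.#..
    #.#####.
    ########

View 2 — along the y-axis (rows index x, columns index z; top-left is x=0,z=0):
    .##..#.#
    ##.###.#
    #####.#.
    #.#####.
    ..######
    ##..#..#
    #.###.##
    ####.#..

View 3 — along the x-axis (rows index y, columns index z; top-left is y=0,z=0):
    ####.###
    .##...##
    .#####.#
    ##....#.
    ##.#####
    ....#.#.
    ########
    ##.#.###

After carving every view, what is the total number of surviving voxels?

remaining voxels: 186

initial block: 8^3 = 512
V1 z: intersect with XY mask (54 set) -- 432 left
V2 y: intersect with XZ mask (43 set) -- 290 left
V3 x: intersect with YZ mask (43 set) -- 186 left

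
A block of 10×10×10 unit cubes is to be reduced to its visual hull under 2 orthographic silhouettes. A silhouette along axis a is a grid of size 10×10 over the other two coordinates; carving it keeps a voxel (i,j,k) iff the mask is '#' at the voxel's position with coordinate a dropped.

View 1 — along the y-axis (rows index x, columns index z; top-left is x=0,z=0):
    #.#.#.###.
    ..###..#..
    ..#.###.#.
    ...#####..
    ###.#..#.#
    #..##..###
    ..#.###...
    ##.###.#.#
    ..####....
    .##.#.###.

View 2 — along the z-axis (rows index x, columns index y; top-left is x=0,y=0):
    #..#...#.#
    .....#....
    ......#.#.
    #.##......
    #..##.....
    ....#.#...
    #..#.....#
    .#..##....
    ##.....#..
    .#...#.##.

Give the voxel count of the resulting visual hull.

|visual hull| = 152

full grid |V| = 1000
carve view 1 (along y, XZ-mask fill 53/100): 530 voxels remain
carve view 2 (along z, XY-mask fill 28/100): 152 voxels remain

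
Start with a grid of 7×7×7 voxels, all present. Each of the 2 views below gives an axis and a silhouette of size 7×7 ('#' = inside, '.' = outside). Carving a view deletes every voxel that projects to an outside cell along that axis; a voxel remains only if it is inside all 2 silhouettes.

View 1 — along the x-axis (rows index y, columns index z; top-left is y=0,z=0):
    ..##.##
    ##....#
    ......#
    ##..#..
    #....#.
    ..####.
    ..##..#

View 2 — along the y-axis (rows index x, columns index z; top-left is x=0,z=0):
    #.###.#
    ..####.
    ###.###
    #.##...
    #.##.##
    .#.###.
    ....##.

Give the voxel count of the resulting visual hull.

|visual hull| = 83

initial block: 7^3 = 343
after view 1 [x-axis, 20 of 49 cells solid] → remaining = 140
after view 2 [y-axis, 29 of 49 cells solid] → remaining = 83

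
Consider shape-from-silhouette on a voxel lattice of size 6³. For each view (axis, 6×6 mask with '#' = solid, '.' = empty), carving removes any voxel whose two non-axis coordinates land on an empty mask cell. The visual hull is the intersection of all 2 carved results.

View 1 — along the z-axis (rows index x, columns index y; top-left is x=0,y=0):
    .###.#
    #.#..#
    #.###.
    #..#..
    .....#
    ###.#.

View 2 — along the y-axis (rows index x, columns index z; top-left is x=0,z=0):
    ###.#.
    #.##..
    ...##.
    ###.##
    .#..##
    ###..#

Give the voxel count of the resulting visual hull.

voxel count = 62

start: 6×6×6 = 216 voxels
[1] z-view keeps 18 columns → grid now 108
[2] y-view keeps 21 columns → grid now 62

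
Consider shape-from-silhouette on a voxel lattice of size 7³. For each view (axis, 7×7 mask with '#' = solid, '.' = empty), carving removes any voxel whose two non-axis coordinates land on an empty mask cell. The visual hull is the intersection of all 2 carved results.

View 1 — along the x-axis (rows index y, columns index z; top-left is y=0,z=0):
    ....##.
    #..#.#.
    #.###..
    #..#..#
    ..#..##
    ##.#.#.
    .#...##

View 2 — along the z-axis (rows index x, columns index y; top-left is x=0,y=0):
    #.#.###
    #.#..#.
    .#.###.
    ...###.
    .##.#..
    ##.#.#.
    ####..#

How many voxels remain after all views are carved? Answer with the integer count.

86 voxels

before carving: 343 voxels (7×7×7)
carve view 1 (along x, YZ-mask fill 22/49): 154 voxels remain
carve view 2 (along z, XY-mask fill 27/49): 86 voxels remain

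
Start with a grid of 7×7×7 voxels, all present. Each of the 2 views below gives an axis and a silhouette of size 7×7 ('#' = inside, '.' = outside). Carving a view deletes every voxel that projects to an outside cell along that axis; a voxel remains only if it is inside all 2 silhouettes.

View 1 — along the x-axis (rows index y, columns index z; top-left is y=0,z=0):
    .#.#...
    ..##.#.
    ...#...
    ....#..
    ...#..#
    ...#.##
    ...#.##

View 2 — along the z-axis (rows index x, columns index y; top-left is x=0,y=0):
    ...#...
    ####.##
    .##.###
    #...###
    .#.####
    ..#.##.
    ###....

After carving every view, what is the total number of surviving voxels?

60 voxels

initial block: 7^3 = 343
V1 x: intersect with YZ mask (15 set) -- 105 left
V2 z: intersect with XY mask (27 set) -- 60 left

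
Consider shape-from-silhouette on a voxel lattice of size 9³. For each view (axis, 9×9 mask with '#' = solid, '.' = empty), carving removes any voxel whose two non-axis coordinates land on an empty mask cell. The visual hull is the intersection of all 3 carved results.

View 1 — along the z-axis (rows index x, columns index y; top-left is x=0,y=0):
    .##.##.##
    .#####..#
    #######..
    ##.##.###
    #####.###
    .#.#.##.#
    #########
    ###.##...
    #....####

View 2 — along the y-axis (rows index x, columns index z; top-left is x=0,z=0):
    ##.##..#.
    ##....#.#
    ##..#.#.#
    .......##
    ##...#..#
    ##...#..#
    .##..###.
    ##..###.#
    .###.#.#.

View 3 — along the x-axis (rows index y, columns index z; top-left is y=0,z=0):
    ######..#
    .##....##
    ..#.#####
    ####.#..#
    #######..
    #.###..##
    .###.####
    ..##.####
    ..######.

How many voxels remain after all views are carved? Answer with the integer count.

full grid |V| = 729
[1] z-view keeps 58 columns → grid now 522
[2] y-view keeps 40 columns → grid now 255
[3] x-view keeps 55 columns → grid now 165

voxel count = 165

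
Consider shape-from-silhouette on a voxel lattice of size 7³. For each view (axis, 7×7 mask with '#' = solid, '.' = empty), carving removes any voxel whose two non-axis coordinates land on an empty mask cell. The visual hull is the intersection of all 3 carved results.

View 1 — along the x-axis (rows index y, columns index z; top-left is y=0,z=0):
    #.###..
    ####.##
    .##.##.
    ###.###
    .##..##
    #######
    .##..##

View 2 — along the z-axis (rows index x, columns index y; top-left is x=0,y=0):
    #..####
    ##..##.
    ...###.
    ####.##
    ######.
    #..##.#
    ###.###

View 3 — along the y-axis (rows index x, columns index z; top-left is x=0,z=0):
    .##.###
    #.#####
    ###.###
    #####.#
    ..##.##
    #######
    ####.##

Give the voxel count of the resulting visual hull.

start: 7×7×7 = 343 voxels
[1] x-view keeps 35 columns → grid now 245
[2] z-view keeps 34 columns → grid now 172
[3] y-view keeps 40 columns → grid now 142

voxel count = 142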